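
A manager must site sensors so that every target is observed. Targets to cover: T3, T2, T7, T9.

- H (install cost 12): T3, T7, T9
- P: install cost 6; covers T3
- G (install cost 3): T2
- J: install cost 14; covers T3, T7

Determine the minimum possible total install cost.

Choose H and G: together they cover T3, T2, T7, T9 — every target.
Total install cost: 12 + 3 = 15.
No cover costs less than 15.

15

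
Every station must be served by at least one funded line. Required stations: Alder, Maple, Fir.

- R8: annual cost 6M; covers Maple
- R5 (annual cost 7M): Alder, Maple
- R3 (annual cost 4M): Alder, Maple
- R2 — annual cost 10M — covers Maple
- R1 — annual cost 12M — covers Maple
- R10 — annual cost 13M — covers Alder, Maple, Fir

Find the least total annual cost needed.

The greedy cost-per-new-station heuristic would pick R3 and R10 for 17, but a cheaper cover exists.
R10 alone covers Alder, Maple, Fir — every station.
Total annual cost: 13.
No cover costs less than 13.

13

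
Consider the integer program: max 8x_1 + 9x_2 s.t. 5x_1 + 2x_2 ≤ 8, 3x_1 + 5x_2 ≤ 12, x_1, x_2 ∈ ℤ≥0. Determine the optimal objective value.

(x_1,x_2)=(0,2): 5·0+2·2=4≤8, 3·0+5·2=10≤12, objective 18.
(x_1,x_2)=(1,1): 5·1+2·1=7≤8, 3·1+5·1=8≤12, objective 17.
(x_1,x_2)=(0,1): 5·0+2·1=2≤8, 3·0+5·1=5≤12, objective 9.
No feasible integer point exceeds 18.

18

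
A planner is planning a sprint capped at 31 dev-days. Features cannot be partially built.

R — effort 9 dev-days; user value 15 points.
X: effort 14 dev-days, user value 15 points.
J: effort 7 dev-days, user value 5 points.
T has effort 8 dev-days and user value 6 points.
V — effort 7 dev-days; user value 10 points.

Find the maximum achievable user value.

40

R + X + V: effort 9 + 14 + 7 = 30 ≤ 31, user value 15 + 15 + 10 = 40.
R + X + T: effort 9 + 14 + 8 = 31 ≤ 31, user value 15 + 15 + 6 = 36.
Best is R, X, and V with total user value 40.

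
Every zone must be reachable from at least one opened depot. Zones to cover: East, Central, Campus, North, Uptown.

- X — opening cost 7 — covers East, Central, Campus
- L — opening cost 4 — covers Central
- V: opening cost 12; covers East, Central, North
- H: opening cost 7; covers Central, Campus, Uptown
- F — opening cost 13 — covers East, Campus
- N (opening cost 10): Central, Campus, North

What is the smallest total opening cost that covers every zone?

Choose V and H: together they cover East, Central, Campus, North, Uptown — every zone.
Total opening cost: 12 + 7 = 19.

19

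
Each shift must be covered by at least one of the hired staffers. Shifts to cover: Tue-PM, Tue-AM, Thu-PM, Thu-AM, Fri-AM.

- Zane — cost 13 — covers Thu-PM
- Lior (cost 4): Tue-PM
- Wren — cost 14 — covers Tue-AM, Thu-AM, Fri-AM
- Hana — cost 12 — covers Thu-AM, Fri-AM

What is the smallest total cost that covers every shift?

31

Choose Zane, Lior, and Wren: together they cover Tue-PM, Tue-AM, Thu-PM, Thu-AM, Fri-AM — every shift.
Total cost: 13 + 4 + 14 = 31.
No cover costs less than 31.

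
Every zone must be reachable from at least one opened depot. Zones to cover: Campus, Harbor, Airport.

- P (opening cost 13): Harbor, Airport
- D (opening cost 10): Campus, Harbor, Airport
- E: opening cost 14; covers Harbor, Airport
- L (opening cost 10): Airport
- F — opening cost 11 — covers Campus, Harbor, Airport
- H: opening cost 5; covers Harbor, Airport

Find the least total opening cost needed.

The greedy cost-per-new-zone heuristic would pick H and D for 15, but a cheaper cover exists.
D alone covers Campus, Harbor, Airport — every zone.
Total opening cost: 10.
No cover costs less than 10.

10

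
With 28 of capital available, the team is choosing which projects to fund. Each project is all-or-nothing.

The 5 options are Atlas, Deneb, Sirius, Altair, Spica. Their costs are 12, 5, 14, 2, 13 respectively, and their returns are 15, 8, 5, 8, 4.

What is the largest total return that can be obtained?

This is a 0-1 knapsack instance.
Allowing fractional choices, the relaxed optimum would be about 34.2, but projects are indivisible.
Atlas + Sirius + Altair: cost 12 + 14 + 2 = 28 ≤ 28, return 15 + 5 + 8 = 28.
Atlas + Deneb + Altair: cost 12 + 5 + 2 = 19 ≤ 28, return 15 + 8 + 8 = 31.
Atlas + Altair + Spica: cost 12 + 2 + 13 = 27 ≤ 28, return 15 + 8 + 4 = 27.
Best is Atlas, Deneb, and Altair with total return 31.

31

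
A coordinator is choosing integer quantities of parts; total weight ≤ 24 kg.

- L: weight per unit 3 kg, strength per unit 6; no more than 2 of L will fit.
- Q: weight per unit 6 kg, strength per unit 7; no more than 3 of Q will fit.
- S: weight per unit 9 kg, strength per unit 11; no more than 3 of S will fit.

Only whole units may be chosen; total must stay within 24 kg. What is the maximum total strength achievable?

Take 2×L and 2×S: weight 24 ≤ 24, strength 2·6 + 2·11 = 34.
L has the best ratio (6/3) and is taken to its limit of 2; remaining capacity is filled optimally with the others.

34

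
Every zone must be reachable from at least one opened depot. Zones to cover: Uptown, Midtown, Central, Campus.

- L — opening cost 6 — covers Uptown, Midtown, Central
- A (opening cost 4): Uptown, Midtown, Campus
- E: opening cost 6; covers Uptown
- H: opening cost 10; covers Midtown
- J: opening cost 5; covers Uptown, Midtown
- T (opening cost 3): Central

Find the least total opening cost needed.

Choose A and T: together they cover Uptown, Midtown, Central, Campus — every zone.
Total opening cost: 4 + 3 = 7.
No cover costs less than 7.

7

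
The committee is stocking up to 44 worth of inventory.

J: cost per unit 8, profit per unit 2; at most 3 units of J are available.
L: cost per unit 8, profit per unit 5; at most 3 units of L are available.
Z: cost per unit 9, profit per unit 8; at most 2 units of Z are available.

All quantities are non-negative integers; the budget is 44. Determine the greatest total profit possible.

Take 3×L and 2×Z: cost 42 ≤ 44, profit 3·5 + 2·8 = 31.
Z has the best ratio (8/9) and is taken to its limit of 2; remaining capacity is filled optimally with the others.

31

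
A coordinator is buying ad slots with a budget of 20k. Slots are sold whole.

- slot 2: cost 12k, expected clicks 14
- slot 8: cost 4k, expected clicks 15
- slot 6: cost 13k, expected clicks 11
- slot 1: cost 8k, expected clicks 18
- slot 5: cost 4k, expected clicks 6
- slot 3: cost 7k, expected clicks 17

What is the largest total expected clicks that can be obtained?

50

Treat it as a binary knapsack problem.
Allowing fractional choices, the relaxed optimum would be about 51.5, but ad slots are indivisible.
slot 8 + slot 1 + slot 5: cost 4 + 8 + 4 = 16 ≤ 20, expected clicks 15 + 18 + 6 = 39.
slot 8 + slot 1 + slot 3: cost 4 + 8 + 7 = 19 ≤ 20, expected clicks 15 + 18 + 17 = 50.
slot 1 + slot 5 + slot 3: cost 8 + 4 + 7 = 19 ≤ 20, expected clicks 18 + 6 + 17 = 41.
Best is slot 8, slot 1, and slot 3 with total expected clicks 50.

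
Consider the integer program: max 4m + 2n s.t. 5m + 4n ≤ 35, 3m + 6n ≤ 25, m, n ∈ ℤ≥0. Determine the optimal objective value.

28

(m,n)=(7,0): 5·7+4·0=35≤35, 3·7+6·0=21≤25, objective 28.
(m,n)=(6,1): 5·6+4·1=34≤35, 3·6+6·1=24≤25, objective 26.
(m,n)=(6,0): 5·6+4·0=30≤35, 3·6+6·0=18≤25, objective 24.
No feasible integer point exceeds 28.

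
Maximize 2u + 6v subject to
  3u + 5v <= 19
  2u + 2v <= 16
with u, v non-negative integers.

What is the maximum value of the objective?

Relaxing integrality, the LP optimum is 22.80 at (u,v) = (0, 3.8), which is not an integer point.
(u,v)=(1,3): 3·1+5·3=18≤19, 2·1+2·3=8≤16, objective 20.
(u,v)=(0,3): 3·0+5·3=15≤19, 2·0+2·3=6≤16, objective 18.
Maximum is 20 at (u,v)=(1,3).

20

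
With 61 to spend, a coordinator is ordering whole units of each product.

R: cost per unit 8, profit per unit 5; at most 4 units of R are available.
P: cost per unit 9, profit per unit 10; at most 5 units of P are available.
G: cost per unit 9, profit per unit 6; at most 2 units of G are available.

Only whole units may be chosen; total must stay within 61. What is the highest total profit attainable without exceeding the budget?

60

2×R and 5×P: cost 61 ≤ 61, profit 2·5 + 5·10 = 60.
5×P and 1×G: cost 54 ≤ 61, profit 5·10 + 1·6 = 56.
Best is 60.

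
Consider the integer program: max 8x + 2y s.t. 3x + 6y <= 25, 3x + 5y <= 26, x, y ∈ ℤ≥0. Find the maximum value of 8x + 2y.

Relaxing integrality, the LP optimum is 66.67 at (x,y) = (8.33, 0), which is not an integer point.
(x,y)=(8,0): 3·8+6·0=24≤25, 3·8+5·0=24≤26, objective 64.
(x,y)=(7,0): 3·7+6·0=21≤25, 3·7+5·0=21≤26, objective 56.
No feasible integer point exceeds 64.

64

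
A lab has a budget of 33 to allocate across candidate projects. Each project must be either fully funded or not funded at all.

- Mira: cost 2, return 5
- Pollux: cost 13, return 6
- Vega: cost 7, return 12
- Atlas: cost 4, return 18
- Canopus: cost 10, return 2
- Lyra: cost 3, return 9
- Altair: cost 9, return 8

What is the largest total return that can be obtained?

52

Mira + Vega + Atlas + Lyra + Altair: cost 2 + 7 + 4 + 3 + 9 = 25 ≤ 33, return 5 + 12 + 18 + 9 + 8 = 52.
Mira + Pollux + Vega + Atlas + Lyra: cost 2 + 13 + 7 + 4 + 3 = 29 ≤ 33, return 5 + 6 + 12 + 18 + 9 = 50.
Best is Mira, Vega, Atlas, Lyra, and Altair with total return 52.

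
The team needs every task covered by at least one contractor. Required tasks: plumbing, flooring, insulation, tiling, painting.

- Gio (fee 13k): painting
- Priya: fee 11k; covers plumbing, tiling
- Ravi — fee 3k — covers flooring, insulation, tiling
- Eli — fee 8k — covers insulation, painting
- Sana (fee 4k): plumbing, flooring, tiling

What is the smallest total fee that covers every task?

Choose Eli and Sana: together they cover plumbing, flooring, insulation, tiling, painting — every task.
Total fee: 8 + 4 = 12.

12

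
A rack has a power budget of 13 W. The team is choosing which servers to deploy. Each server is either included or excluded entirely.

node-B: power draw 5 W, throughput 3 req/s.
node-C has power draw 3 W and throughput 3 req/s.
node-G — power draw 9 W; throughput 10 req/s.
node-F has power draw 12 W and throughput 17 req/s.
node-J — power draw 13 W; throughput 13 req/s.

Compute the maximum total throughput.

Treat it as a binary knapsack problem.
node-J: power draw 13 ≤ 13, throughput 13.
node-F: power draw 12 ≤ 13, throughput 17.
node-C + node-G: power draw 3 + 9 = 12 ≤ 13, throughput 3 + 10 = 13.
Best is node-F with total throughput 17.

17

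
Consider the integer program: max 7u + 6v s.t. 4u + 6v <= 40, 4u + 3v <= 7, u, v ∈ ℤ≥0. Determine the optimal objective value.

13

The continuous relaxation peaks at (0, 2.33) with value 14.00; rounding to a feasible lattice point costs some objective.
(u,v)=(1,1): 4·1+6·1=10≤40, 4·1+3·1=7≤7, objective 13.
(u,v)=(0,2): 4·0+6·2=12≤40, 4·0+3·2=6≤7, objective 12.
(u,v)=(1,0): 4·1+6·0=4≤40, 4·1+3·0=4≤7, objective 7.
Maximum is 13 at (u,v)=(1,1).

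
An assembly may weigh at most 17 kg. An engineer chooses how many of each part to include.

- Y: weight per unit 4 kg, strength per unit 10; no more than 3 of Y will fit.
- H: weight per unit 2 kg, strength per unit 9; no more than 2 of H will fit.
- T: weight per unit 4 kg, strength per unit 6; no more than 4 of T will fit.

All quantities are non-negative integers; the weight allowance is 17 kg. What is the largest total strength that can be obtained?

48

2×Y, 2×H, and 1×T: weight 16 ≤ 17, strength 2·10 + 2·9 + 1·6 = 44.
3×Y and 2×H: weight 16 ≤ 17, strength 3·10 + 2·9 = 48.
Best is 48.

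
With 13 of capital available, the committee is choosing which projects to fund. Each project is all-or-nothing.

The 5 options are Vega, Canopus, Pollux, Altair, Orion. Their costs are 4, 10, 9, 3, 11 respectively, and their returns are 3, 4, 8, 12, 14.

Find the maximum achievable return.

20

Take Pollux and Altair: cost 9 + 3 = 12 ≤ 13, return 8 + 12 = 20.
No other feasible combination does better.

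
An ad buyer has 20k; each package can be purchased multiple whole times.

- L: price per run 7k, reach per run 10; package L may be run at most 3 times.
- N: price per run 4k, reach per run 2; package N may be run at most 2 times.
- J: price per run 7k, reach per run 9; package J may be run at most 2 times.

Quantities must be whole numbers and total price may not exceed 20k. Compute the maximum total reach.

This is a bounded integer knapsack.
L has the best ratio (10/7); taking only L gives at most 2×10 = 20 (stopped by the price limit).
Mixing does better — 2×L and 1×N: price 18 ≤ 20, reach 2·10 + 1·2 = 22.

22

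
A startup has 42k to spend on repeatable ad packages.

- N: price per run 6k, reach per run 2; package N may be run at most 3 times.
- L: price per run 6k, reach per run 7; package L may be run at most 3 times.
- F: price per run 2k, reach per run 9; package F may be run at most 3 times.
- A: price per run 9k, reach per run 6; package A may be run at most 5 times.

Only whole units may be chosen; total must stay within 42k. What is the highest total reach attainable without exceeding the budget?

F has the best ratio (9/2); taking only F gives at most 3×9 = 27 (stopped by the supply cap of 3).
Mixing does better — 3×L, 3×F, and 2×A: price 42 ≤ 42, reach 3·7 + 3·9 + 2·6 = 60.

60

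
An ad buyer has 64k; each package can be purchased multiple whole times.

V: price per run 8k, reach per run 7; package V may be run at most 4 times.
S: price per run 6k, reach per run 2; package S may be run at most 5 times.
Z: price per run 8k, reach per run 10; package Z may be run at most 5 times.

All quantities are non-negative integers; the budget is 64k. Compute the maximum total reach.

71

This is a bounded integer knapsack.
Z has the best ratio (10/8); taking only Z gives at most 5×10 = 50 (stopped by the supply cap of 5).
Mixing does better — 3×V and 5×Z: price 64 ≤ 64, reach 3·7 + 5·10 = 71.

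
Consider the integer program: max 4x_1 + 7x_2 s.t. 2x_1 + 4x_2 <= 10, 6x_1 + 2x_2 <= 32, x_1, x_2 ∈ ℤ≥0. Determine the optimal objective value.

20

(x_1,x_2)=(5,0) is feasible, giving 20.
(x_1,x_2)=(4,0) is feasible, giving 16.
No feasible integer point exceeds 20.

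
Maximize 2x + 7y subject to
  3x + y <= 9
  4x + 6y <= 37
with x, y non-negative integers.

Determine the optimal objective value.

(x,y)=(0,6) is feasible, giving 42.
(x,y)=(1,5) is feasible, giving 37.
(x,y)=(0,5) is feasible, giving 35.
The best lattice point is (0,6), giving 42.

42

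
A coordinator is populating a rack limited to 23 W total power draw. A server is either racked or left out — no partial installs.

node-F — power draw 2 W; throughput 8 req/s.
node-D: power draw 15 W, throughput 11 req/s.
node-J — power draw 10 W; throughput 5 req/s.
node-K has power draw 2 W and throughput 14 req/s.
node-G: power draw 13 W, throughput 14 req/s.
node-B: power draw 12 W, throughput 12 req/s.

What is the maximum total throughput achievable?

36

Allowing fractional choices, the relaxed optimum would be about 42.0, but servers are indivisible.
node-F + node-D + node-K: power draw 2 + 15 + 2 = 19 ≤ 23, throughput 8 + 11 + 14 = 33.
node-F + node-K + node-B: power draw 2 + 2 + 12 = 16 ≤ 23, throughput 8 + 14 + 12 = 34.
node-F + node-K + node-G: power draw 2 + 2 + 13 = 17 ≤ 23, throughput 8 + 14 + 14 = 36.
Best is node-F, node-K, and node-G with total throughput 36.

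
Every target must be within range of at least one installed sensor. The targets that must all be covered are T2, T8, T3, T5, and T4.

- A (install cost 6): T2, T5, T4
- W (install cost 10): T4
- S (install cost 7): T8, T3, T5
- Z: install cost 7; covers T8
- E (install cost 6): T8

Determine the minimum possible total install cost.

Choose A and S: together they cover T2, T8, T3, T5, T4 — every target.
Total install cost: 6 + 7 = 13.

13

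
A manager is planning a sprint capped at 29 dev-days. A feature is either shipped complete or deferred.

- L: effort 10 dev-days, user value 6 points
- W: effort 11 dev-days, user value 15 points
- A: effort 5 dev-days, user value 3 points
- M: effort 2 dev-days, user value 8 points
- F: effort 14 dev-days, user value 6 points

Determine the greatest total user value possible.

Allowing fractional choices, the relaxed optimum would be about 32.4, but features are indivisible.
L + W + M: effort 10 + 11 + 2 = 23 ≤ 29, user value 6 + 15 + 8 = 29.
W + M + F: effort 11 + 2 + 14 = 27 ≤ 29, user value 15 + 8 + 6 = 29.
L + W + A + M: effort 10 + 11 + 5 + 2 = 28 ≤ 29, user value 6 + 15 + 3 + 8 = 32.
Best is L, W, A, and M with total user value 32.

32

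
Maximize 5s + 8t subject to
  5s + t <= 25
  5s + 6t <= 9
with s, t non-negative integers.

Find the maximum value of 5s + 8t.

8

(s,t)=(0,1): 5·0+1·1=1≤25, 5·0+6·1=6≤9, objective 8.
(s,t)=(1,0): 5·1+1·0=5≤25, 5·1+6·0=5≤9, objective 5.
(s,t)=(0,0): 5·0+1·0=0≤25, 5·0+6·0=0≤9, objective 0.
Maximum is 8 at (s,t)=(0,1).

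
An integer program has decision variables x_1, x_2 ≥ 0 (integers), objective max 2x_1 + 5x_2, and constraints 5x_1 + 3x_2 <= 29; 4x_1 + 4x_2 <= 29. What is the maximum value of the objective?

The continuous relaxation peaks at (0, 7.25) with value 36.25; rounding to a feasible lattice point costs some objective.
(x_1,x_2)=(0,7) is feasible, giving 35.
(x_1,x_2)=(1,6) is feasible, giving 32.
(x_1,x_2)=(0,6) is feasible, giving 30.
Maximum is 35 at (x_1,x_2)=(0,7).

35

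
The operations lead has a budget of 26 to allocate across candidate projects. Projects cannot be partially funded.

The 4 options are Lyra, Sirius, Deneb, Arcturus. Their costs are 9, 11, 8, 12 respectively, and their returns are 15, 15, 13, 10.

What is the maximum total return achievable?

Allowing fractional choices, the relaxed optimum would be about 40.3, but projects are indivisible.
Lyra + Deneb: cost 9 + 8 = 17 ≤ 26, return 15 + 13 = 28.
Sirius + Deneb: cost 11 + 8 = 19 ≤ 26, return 15 + 13 = 28.
Lyra + Sirius: cost 9 + 11 = 20 ≤ 26, return 15 + 15 = 30.
Best is Lyra and Sirius with total return 30.

30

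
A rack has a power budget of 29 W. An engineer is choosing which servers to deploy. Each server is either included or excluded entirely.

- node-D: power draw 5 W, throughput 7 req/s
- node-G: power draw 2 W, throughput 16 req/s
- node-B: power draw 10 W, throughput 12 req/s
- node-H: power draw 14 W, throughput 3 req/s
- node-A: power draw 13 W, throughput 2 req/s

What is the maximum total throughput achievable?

35

Take node-D, node-G, and node-B: power draw 5 + 2 + 10 = 17 ≤ 29, throughput 7 + 16 + 12 = 35.
No other feasible combination does better.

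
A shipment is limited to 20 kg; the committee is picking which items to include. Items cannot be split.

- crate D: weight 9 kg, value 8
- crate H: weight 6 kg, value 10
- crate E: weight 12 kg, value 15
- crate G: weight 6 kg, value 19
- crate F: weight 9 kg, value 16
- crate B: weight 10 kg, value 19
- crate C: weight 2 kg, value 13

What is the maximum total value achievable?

Allowing fractional choices, the relaxed optimum would be about 54.6, but items are indivisible.
crate G + crate B + crate C: weight 6 + 10 + 2 = 18 ≤ 20, value 19 + 19 + 13 = 51.
crate G + crate F + crate C: weight 6 + 9 + 2 = 17 ≤ 20, value 19 + 16 + 13 = 48.
Best is crate G, crate B, and crate C with total value 51.

51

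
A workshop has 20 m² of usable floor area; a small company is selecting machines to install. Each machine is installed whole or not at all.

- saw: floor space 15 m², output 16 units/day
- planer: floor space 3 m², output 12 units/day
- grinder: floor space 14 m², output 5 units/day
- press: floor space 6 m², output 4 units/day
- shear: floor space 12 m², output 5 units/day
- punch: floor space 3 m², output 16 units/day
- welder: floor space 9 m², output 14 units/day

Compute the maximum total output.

press + punch + welder: floor space 6 + 3 + 9 = 18 ≤ 20, output 4 + 16 + 14 = 34.
planer + punch + welder: floor space 3 + 3 + 9 = 15 ≤ 20, output 12 + 16 + 14 = 42.
Best is planer, punch, and welder with total output 42.

42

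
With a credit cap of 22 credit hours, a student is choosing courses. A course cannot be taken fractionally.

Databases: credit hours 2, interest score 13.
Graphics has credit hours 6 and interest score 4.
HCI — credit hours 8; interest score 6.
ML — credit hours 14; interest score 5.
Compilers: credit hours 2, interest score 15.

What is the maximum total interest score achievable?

38

Treat it as a binary knapsack problem.
Databases + Graphics + HCI + Compilers: credit hours 2 + 6 + 8 + 2 = 18 ≤ 22, interest score 13 + 4 + 6 + 15 = 38.
Databases + HCI + Compilers: credit hours 2 + 8 + 2 = 12 ≤ 22, interest score 13 + 6 + 15 = 34.
Databases + ML + Compilers: credit hours 2 + 14 + 2 = 18 ≤ 22, interest score 13 + 5 + 15 = 33.
Best is Databases, Graphics, HCI, and Compilers with total interest score 38.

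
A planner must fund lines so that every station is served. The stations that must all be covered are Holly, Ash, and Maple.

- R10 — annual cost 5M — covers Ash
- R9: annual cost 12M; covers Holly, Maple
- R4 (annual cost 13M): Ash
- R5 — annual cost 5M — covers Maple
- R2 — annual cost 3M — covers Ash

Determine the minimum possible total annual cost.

15

This is a weighted set-cover instance.
The greedy cost-per-new-station heuristic would pick R2, R5, and R9 for 20, but a cheaper cover exists.
Choose R9 and R2: together they cover Holly, Ash, Maple — every station.
Total annual cost: 12 + 3 = 15.
No cover costs less than 15.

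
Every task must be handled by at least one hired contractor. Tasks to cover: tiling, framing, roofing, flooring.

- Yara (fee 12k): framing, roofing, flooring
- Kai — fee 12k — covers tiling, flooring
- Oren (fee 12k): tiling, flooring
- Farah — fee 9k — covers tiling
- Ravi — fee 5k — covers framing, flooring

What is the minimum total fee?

Choose Yara and Farah: together they cover tiling, framing, roofing, flooring — every task.
Total fee: 12 + 9 = 21.

21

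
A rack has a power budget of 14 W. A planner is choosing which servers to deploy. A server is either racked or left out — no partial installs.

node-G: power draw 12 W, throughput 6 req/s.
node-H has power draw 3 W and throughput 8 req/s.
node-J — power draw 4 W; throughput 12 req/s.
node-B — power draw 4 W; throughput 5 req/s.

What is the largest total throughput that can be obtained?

25

Allowing fractional choices, the relaxed optimum would be about 26.5, but servers are indivisible.
node-H + node-J: power draw 3 + 4 = 7 ≤ 14, throughput 8 + 12 = 20.
node-J + node-B: power draw 4 + 4 = 8 ≤ 14, throughput 12 + 5 = 17.
node-H + node-J + node-B: power draw 3 + 4 + 4 = 11 ≤ 14, throughput 8 + 12 + 5 = 25.
Best is node-H, node-J, and node-B with total throughput 25.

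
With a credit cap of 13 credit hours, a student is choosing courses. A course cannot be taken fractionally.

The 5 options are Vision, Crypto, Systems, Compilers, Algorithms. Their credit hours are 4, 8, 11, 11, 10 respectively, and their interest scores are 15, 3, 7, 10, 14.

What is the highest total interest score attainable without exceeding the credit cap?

Take Vision and Crypto: credit hours 4 + 8 = 12 ≤ 13, interest score 15 + 3 = 18.
No other feasible combination does better.

18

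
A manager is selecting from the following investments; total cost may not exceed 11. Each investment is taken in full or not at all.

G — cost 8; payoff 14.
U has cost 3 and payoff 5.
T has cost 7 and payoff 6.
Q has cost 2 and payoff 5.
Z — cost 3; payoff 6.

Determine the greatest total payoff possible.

20

This is an integer program with binary decision variables.
G + Z: cost 8 + 3 = 11 ≤ 11, payoff 14 + 6 = 20.
G + Q: cost 8 + 2 = 10 ≤ 11, payoff 14 + 5 = 19.
Best is G and Z with total payoff 20.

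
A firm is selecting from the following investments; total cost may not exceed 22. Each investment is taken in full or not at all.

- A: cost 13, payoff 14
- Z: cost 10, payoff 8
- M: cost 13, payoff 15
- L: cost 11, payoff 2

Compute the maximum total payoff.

15

Allowing fractional choices, the relaxed optimum would be about 24.7, but investments are indivisible.
A: cost 13 ≤ 22, payoff 14.
M: cost 13 ≤ 22, payoff 15.
Z + L: cost 10 + 11 = 21 ≤ 22, payoff 8 + 2 = 10.
Best is M with total payoff 15.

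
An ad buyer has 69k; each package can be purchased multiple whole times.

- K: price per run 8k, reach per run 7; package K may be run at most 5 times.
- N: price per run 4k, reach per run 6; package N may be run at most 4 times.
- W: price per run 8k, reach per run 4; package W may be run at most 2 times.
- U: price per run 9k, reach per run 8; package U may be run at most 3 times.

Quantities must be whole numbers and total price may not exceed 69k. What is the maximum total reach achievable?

69

Take 3×K, 4×N, and 3×U: price 67 ≤ 69, reach 3·7 + 4·6 + 3·8 = 69.
N has the best ratio (6/4) and is taken to its limit of 4; remaining capacity is filled optimally with the others.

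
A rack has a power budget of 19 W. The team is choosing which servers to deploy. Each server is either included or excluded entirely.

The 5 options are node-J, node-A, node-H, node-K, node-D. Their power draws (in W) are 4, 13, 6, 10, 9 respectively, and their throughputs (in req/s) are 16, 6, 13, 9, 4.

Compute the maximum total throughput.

Allowing fractional choices, the relaxed optimum would be about 37.1, but servers are indivisible.
node-J + node-H + node-D: power draw 4 + 6 + 9 = 19 ≤ 19, throughput 16 + 13 + 4 = 33.
node-J + node-H: power draw 4 + 6 = 10 ≤ 19, throughput 16 + 13 = 29.
node-J + node-K: power draw 4 + 10 = 14 ≤ 19, throughput 16 + 9 = 25.
Best is node-J, node-H, and node-D with total throughput 33.

33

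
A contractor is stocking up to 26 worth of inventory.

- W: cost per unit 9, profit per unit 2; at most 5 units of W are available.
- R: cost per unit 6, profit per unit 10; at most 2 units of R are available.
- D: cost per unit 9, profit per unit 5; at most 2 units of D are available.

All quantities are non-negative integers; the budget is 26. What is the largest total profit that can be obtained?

R has the best ratio (10/6); taking only R gives at most 2×10 = 20 (stopped by the supply cap of 2).
Mixing does better — 2×R and 1×D: cost 21 ≤ 26, profit 2·10 + 1·5 = 25.

25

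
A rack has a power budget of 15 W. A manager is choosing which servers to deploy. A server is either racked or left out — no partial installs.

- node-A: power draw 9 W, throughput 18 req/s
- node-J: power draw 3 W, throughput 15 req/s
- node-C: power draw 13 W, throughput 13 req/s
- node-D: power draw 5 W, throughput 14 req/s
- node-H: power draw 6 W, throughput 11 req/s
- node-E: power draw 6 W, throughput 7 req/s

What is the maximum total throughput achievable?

40

node-J + node-D + node-E: power draw 3 + 5 + 6 = 14 ≤ 15, throughput 15 + 14 + 7 = 36.
node-J + node-D + node-H: power draw 3 + 5 + 6 = 14 ≤ 15, throughput 15 + 14 + 11 = 40.
node-A + node-J: power draw 9 + 3 = 12 ≤ 15, throughput 18 + 15 = 33.
Best is node-J, node-D, and node-H with total throughput 40.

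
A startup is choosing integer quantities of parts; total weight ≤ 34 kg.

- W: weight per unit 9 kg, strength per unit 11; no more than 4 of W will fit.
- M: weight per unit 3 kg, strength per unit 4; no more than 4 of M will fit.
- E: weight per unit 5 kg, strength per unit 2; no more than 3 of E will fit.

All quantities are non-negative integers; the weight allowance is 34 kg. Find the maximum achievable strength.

41

3×W and 2×M: weight 33 ≤ 34, strength 3·11 + 2·4 = 41.
2×W and 4×M: weight 30 ≤ 34, strength 2·11 + 4·4 = 38.
Best is 41.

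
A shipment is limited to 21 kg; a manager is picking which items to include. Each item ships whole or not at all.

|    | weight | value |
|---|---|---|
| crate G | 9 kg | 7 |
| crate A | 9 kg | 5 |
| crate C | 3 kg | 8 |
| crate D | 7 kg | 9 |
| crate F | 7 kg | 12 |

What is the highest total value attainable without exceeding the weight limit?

29

This is a 0-1 knapsack instance.
crate C + crate D + crate F: weight 3 + 7 + 7 = 17 ≤ 21, value 8 + 9 + 12 = 29.
crate A + crate C + crate F: weight 9 + 3 + 7 = 19 ≤ 21, value 5 + 8 + 12 = 25.
crate G + crate C + crate F: weight 9 + 3 + 7 = 19 ≤ 21, value 7 + 8 + 12 = 27.
Best is crate C, crate D, and crate F with total value 29.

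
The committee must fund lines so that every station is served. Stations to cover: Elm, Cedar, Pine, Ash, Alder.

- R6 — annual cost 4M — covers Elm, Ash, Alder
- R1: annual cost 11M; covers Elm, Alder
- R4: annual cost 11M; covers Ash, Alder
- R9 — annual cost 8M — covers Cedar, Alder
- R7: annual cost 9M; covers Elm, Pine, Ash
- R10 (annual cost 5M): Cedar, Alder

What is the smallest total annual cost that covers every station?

14

The greedy cost-per-new-station heuristic would pick R6, R10, and R7 for 18, but a cheaper cover exists.
Choose R7 and R10: together they cover Elm, Cedar, Pine, Ash, Alder — every station.
Total annual cost: 9 + 5 = 14.
No cover costs less than 14.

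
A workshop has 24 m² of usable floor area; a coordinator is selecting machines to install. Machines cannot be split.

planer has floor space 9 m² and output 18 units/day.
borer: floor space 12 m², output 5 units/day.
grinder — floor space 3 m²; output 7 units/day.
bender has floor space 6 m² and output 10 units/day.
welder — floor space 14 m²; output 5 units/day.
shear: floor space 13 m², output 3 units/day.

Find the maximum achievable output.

35

Treat it as a binary knapsack problem.
Allowing fractional choices, the relaxed optimum would be about 37.5, but machines are indivisible.
planer + grinder + bender: floor space 9 + 3 + 6 = 18 ≤ 24, output 18 + 7 + 10 = 35.
planer + borer + grinder: floor space 9 + 12 + 3 = 24 ≤ 24, output 18 + 5 + 7 = 30.
Best is planer, grinder, and bender with total output 35.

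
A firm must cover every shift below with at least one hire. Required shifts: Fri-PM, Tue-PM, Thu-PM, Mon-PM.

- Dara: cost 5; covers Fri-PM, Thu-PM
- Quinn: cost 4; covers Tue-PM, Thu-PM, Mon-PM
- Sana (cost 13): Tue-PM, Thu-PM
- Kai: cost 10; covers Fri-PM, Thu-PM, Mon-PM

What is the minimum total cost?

9

This is an integer covering problem.
Choose Dara and Quinn: together they cover Fri-PM, Tue-PM, Thu-PM, Mon-PM — every shift.
Total cost: 5 + 4 = 9.
No cover costs less than 9.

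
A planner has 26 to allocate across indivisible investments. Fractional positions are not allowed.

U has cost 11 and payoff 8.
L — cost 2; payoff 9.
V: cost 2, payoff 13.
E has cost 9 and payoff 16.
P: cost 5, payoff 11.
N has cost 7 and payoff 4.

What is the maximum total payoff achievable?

This is an integer program with binary decision variables.
U + L + V + E: cost 11 + 2 + 2 + 9 = 24 ≤ 26, payoff 8 + 9 + 13 + 16 = 46.
L + V + E + P: cost 2 + 2 + 9 + 5 = 18 ≤ 26, payoff 9 + 13 + 16 + 11 = 49.
L + V + E + P + N: cost 2 + 2 + 9 + 5 + 7 = 25 ≤ 26, payoff 9 + 13 + 16 + 11 + 4 = 53.
Best is L, V, E, P, and N with total payoff 53.

53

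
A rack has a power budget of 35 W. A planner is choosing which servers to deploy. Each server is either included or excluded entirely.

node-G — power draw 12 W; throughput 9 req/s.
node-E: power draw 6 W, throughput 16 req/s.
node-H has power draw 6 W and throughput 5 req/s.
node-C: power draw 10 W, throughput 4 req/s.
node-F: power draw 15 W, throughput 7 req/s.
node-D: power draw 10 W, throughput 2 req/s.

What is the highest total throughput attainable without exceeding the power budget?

34

This is an integer program with binary decision variables.
Allowing fractional choices, the relaxed optimum would be about 35.1, but servers are indivisible.
node-G + node-E + node-H + node-D: power draw 12 + 6 + 6 + 10 = 34 ≤ 35, throughput 9 + 16 + 5 + 2 = 32.
node-G + node-E + node-F: power draw 12 + 6 + 15 = 33 ≤ 35, throughput 9 + 16 + 7 = 32.
node-G + node-E + node-H + node-C: power draw 12 + 6 + 6 + 10 = 34 ≤ 35, throughput 9 + 16 + 5 + 4 = 34.
Best is node-G, node-E, node-H, and node-C with total throughput 34.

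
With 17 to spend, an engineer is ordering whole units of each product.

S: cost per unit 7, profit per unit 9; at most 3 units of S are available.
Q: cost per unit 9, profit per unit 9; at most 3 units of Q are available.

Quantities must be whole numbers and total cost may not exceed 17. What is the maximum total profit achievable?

18

2×S: cost 14 ≤ 17, profit 2·9 = 18.
1×S and 1×Q: cost 16 ≤ 17, profit 1·9 + 1·9 = 18.
Best is 18.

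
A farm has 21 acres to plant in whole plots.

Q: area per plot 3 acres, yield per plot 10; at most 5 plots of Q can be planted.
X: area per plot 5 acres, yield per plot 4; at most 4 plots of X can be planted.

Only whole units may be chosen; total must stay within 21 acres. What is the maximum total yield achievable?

54

5×Q and 1×X: area 20 ≤ 21, yield 5·10 + 1·4 = 54.
5×Q: area 15 ≤ 21, yield 5·10 = 50.
Best is 54.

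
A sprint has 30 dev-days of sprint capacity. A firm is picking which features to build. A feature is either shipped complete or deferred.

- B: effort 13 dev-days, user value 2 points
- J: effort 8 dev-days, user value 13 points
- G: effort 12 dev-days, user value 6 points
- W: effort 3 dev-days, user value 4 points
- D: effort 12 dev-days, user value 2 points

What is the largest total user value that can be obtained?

23

Allowing fractional choices, the relaxed optimum would be about 24.2, but features are indivisible.
J + G + W: effort 8 + 12 + 3 = 23 ≤ 30, user value 13 + 6 + 4 = 23.
J + G: effort 8 + 12 = 20 ≤ 30, user value 13 + 6 = 19.
Best is J, G, and W with total user value 23.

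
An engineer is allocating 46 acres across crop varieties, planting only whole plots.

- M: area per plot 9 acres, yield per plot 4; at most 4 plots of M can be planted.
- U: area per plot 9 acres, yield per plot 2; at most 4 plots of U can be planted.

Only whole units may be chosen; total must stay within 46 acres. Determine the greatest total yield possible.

This is a bounded integer knapsack.
4×M and 1×U: area 45 ≤ 46, yield 4·4 + 1·2 = 18.
3×M and 2×U: area 45 ≤ 46, yield 3·4 + 2·2 = 16.
Best is 18.

18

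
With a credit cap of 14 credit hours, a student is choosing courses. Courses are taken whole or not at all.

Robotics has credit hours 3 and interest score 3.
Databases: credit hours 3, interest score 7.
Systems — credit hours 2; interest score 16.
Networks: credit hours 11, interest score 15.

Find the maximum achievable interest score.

Robotics + Databases + Systems: credit hours 3 + 3 + 2 = 8 ≤ 14, interest score 3 + 7 + 16 = 26.
Systems + Networks: credit hours 2 + 11 = 13 ≤ 14, interest score 16 + 15 = 31.
Databases + Systems: credit hours 3 + 2 = 5 ≤ 14, interest score 7 + 16 = 23.
Best is Systems and Networks with total interest score 31.

31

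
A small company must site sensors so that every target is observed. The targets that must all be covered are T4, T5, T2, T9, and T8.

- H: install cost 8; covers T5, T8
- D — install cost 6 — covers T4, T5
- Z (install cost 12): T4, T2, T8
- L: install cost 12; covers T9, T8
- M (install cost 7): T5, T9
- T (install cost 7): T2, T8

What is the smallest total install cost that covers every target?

This is a weighted set-cover instance.
The greedy cost-per-new-target heuristic would pick D, T, and M for 20, but a cheaper cover exists.
Choose Z and M: together they cover T4, T5, T2, T9, T8 — every target.
Total install cost: 12 + 7 = 19.
No cover costs less than 19.

19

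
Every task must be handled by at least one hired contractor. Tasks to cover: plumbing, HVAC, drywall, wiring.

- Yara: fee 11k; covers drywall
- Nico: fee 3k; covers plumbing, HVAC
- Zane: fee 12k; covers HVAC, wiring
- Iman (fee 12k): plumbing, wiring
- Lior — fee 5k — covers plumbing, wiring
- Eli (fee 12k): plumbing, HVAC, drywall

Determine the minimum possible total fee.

17

This is an integer covering problem.
Choose Lior and Eli: together they cover plumbing, HVAC, drywall, wiring — every task.
Total fee: 5 + 12 = 17.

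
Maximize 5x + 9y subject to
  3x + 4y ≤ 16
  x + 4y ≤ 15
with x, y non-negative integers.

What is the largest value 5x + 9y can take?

Relaxing integrality, the LP optimum is 35.12 at (x,y) = (0.5, 3.62), which is not an integer point.
(x,y)=(1,3): 3·1+4·3=15≤16, 1·1+4·3=13≤15, objective 32.
(x,y)=(2,2): 3·2+4·2=14≤16, 1·2+4·2=10≤15, objective 28.
(x,y)=(0,3): 3·0+4·3=12≤16, 1·0+4·3=12≤15, objective 27.
(x,y)=(1,2): 3·1+4·2=11≤16, 1·1+4·2=9≤15, objective 23.
The best lattice point is (1,3), giving 32.

32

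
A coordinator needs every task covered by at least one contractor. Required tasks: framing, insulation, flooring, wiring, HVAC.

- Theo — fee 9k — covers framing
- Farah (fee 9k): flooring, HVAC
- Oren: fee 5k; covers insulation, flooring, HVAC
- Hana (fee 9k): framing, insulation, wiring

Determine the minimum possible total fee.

Choose Oren and Hana: together they cover framing, insulation, flooring, wiring, HVAC — every task.
Total fee: 5 + 9 = 14.
No cover costs less than 14.

14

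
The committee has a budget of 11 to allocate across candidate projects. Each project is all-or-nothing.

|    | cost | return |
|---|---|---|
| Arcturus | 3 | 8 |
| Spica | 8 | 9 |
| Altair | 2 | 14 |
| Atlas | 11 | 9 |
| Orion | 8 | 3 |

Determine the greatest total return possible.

Allowing fractional choices, the relaxed optimum would be about 28.8, but projects are indivisible.
Spica + Altair: cost 8 + 2 = 10 ≤ 11, return 9 + 14 = 23.
Arcturus + Altair: cost 3 + 2 = 5 ≤ 11, return 8 + 14 = 22.
Altair + Orion: cost 2 + 8 = 10 ≤ 11, return 14 + 3 = 17.
Best is Spica and Altair with total return 23.

23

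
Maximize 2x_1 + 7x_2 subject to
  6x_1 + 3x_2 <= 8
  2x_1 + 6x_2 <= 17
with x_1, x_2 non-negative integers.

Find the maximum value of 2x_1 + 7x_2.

14

The continuous relaxation peaks at (0, 2.67) with value 18.67; rounding to a feasible lattice point costs some objective.
(x_1,x_2)=(0,2): 6·0+3·2=6≤8, 2·0+6·2=12≤17, objective 14.
(x_1,x_2)=(0,1): 6·0+3·1=3≤8, 2·0+6·1=6≤17, objective 7.
Maximum is 14 at (x_1,x_2)=(0,2).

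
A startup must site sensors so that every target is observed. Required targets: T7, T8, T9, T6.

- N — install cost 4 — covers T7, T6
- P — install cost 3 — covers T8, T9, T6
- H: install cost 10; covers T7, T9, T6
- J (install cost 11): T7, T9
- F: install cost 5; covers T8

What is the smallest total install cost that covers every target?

7

Choose N and P: together they cover T7, T8, T9, T6 — every target.
Total install cost: 4 + 3 = 7.
No cover costs less than 7.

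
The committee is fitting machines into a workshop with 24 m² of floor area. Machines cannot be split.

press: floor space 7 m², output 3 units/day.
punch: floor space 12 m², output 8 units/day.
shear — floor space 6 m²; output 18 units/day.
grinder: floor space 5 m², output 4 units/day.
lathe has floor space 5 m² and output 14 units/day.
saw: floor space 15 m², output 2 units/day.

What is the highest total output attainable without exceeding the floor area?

40

Take punch, shear, and lathe: floor space 12 + 6 + 5 = 23 ≤ 24, output 8 + 18 + 14 = 40.
No other feasible combination does better.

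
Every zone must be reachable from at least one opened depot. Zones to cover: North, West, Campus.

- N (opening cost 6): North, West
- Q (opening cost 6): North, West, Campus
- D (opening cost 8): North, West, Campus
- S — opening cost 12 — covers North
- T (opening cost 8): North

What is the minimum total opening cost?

6

Q alone covers North, West, Campus — every zone.
Total opening cost: 6.
No cover costs less than 6.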